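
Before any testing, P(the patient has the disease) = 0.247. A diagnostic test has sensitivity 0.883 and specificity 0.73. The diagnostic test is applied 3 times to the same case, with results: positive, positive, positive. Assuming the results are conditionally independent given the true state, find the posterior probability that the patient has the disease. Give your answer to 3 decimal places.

Posterior P(H) ≈ 0.920

With H the event that the patient has the disease, the joint likelihood of the observed sequence is P(data|H) = 0.883·0.883·0.883 = 0.68847 and P(data|¬H) = 0.27·0.27·0.27 = 0.019683.
Bayes: P(H|data) = 0.247·0.68847 / (0.247·0.68847 + 0.753·0.019683) = 0.17005/0.18487 = 0.9198.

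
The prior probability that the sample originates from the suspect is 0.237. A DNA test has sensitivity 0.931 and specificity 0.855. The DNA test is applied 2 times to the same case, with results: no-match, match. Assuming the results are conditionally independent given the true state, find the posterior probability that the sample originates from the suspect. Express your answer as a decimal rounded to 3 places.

Posterior P(H) ≈ 0.139

Let H be the event that the sample originates from the suspect; start with P(H) = 0.237. P('match'|H) = 0.931, P('match'|¬H) = 0.145.
Update on result 1 ('no-match'): P(H) ← 0.069·0.2370 / (0.069·0.2370 + 0.855·0.7630) = 0.016353/0.66872 = 0.0245.
Update on result 2 ('match'): P(H) ← 0.931·0.0245 / (0.931·0.0245 + 0.145·0.9755) = 0.022767/0.16422 = 0.1386.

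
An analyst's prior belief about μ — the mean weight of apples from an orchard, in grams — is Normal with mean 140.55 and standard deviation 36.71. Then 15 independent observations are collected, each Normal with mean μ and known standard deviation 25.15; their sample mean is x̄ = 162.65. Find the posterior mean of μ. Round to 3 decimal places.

Posterior mean ≈ 161.979

Prior precision 1/τ₀² = 1/36.71² = 0.00074205; data precision n/σ² = 15/25.15² = 0.0237146.
Posterior precision = 0.00074205 + 0.0237146 = 0.0244566.
Posterior mean = (0.00074205·140.55 + 0.0237146·162.65) / 0.0244566 = 161.979.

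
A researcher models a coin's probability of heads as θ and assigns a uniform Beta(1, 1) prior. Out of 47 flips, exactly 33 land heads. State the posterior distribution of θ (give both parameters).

Posterior: Beta(34, 15)

The binomial likelihood is conjugate to the Beta prior: with 33 successes and 14 failures, the posterior is Beta(1+33, 1+14) = Beta(34, 15).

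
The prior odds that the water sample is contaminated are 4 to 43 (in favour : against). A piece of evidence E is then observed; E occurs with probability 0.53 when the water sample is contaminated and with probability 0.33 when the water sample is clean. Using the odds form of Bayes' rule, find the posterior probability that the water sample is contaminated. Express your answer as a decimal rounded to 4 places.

Prior odds = 4/43 = 0.093023. In log-odds, ln(0.093023) = -2.3749.
Add log likelihood ratio: ln(1.6061) = 0.47378.
Posterior log-odds = -1.9011, so posterior odds = exp(-1.9011) = 0.14940. Converting, P(H|E) = 0.14940/1.1494 = 0.1300.

Posterior probability ≈ 0.1300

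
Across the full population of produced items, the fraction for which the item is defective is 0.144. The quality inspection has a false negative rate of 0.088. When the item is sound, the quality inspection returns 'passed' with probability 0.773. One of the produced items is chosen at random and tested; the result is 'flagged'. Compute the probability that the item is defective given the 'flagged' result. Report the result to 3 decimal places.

Write H for 'the item is defective'. Prior odds H:¬H = 0.144/0.856 = 0.16822. For the 'flagged' outcome, the likelihood ratio is 0.912/0.227 = 4.0176.
Posterior odds = 0.16822 × 4.0176 = 0.67586, so P(H|E) = 0.67586/(1+0.67586) = 0.403.

P(H | E) ≈ 0.403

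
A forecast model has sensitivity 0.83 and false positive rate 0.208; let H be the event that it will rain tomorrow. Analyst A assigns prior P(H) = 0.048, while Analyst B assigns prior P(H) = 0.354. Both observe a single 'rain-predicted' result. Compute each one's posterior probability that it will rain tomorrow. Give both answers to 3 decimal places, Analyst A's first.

Analyst A: 0.167; Analyst B: 0.686

The likelihood ratio for a 'rain-predicted' result is 0.83/0.208 = 3.9904.
Analyst A: prior odds 0.048/0.952 = 0.050420; posterior odds 0.20120; posterior probability 0.167.
Analyst B: prior odds 0.354/0.646 = 0.54799; posterior odds 2.1867; posterior probability 0.686.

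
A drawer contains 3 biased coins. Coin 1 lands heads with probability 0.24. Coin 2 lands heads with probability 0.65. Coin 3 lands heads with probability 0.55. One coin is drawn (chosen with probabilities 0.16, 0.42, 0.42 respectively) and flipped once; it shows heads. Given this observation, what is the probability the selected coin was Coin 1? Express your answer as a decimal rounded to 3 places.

P(heads|C1) = 0.24; P(heads|C2) = 0.65; P(heads|C3) = 0.55.
Prior × likelihood for each source: 0.16·0.24=0.03840, 0.42·0.65=0.2730, 0.42·0.55=0.2310. Summing gives P(heads) = 0.54240.
P(Coin 1 | heads) = 0.03840 / 0.54240 = 0.071.

Posterior probability ≈ 0.071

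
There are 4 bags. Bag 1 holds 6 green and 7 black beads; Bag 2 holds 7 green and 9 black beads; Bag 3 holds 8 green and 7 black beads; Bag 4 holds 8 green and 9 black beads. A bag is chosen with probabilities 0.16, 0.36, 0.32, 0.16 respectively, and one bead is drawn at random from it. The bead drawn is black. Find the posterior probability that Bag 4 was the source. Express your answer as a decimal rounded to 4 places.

Posterior probability ≈ 0.1621

Tabulate prior·likelihood by source: [1] prior 0.16, lik 0.5385, product 0.08615; [2] prior 0.36, lik 0.5625, product 0.2025; [3] prior 0.32, lik 0.4667, product 0.1493; [4] prior 0.16, lik 0.5294, product 0.08471.
Normalizing constant = 0.52269; the posterior for Bag 4 is its product over the sum, 0.08471/0.52269 = 0.1621.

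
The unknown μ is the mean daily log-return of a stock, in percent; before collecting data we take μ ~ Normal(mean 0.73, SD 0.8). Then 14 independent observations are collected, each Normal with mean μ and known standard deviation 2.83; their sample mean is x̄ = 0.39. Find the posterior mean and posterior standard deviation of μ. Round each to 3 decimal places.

Posterior mean ≈ 0.550; posterior SD ≈ 0.550

Prior precision 1/τ₀² = 1/0.8² = 1.56250; data precision n/σ² = 14/2.83² = 1.74806.
Posterior precision = 1.56250 + 1.74806 = 3.31056, giving posterior SD = 1/√3.31056 = 0.550.
Posterior mean = (1.56250·0.73 + 1.74806·0.39) / 3.31056 = 0.550.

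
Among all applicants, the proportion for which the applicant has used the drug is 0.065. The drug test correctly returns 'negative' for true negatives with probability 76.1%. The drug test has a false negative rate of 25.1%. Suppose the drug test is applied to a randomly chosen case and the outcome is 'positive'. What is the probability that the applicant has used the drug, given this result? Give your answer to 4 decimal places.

P(H | E) ≈ 0.1789

Let H be the event that the applicant has used the drug. P(H) = 0.065, so P(¬H) = 0.935. With E the 'positive' result, P(E|H) = 0.749 and P(E|¬H) = 0.239.
P(E) = 0.749·0.065 + 0.239·0.935 = 0.048685 + 0.22346 = 0.27215.
By Bayes' theorem, P(H|E) = 0.048685 / 0.27215 = 0.1789.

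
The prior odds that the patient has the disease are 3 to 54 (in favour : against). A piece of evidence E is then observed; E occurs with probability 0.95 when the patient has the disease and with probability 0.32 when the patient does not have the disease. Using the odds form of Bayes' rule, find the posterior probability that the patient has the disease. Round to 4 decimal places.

Posterior probability ≈ 0.1416

Prior odds = 3/54 = 0.055556.
Likelihood ratio for E = 0.95/0.32 = 2.9688.
Posterior odds = prior odds × LR = 0.16493.
Posterior probability = odds/(1+odds) = 0.16493/1.1649 = 0.1416.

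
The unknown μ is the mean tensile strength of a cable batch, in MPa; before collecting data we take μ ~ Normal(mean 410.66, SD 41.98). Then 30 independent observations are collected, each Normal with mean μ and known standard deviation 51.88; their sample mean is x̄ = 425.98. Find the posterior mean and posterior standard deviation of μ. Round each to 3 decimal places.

With known σ, the Normal prior is conjugate. Weight on the data is w = (n/σ²)/(n/σ² + 1/τ₀²) = 0.0111461/(0.0111461+0.00056743) = 0.95156.
Posterior mean = w·x̄ + (1−w)·μ₀ = 0.95156·425.98 + 0.048443·410.66 = 425.238. Posterior variance = 1/(0.0111461+0.00056743) = 85.3716, so SD = 9.240.

Posterior mean ≈ 425.238; posterior SD ≈ 9.240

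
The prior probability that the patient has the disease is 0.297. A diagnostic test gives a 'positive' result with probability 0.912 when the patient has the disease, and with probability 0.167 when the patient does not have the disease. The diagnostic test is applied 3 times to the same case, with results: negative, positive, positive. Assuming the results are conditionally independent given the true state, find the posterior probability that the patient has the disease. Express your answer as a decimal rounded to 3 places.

Posterior P(H) ≈ 0.571

With H the event that the patient has the disease, the joint likelihood of the observed sequence is P(data|H) = 0.088·0.912·0.912 = 0.073193 and P(data|¬H) = 0.833·0.167·0.167 = 0.023232.
Bayes: P(H|data) = 0.297·0.073193 / (0.297·0.073193 + 0.703·0.023232) = 0.021738/0.038070 = 0.5710.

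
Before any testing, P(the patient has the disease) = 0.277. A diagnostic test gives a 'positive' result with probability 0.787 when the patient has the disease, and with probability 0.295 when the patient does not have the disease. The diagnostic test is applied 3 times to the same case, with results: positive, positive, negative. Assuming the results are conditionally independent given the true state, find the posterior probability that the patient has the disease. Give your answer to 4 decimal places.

Posterior P(H) ≈ 0.4517

Let H be the event that the patient has the disease; start with P(H) = 0.277. P('positive'|H) = 0.787, P('positive'|¬H) = 0.295.
Update on result 1 ('positive'): P(H) ← 0.787·0.2770 / (0.787·0.2770 + 0.295·0.7230) = 0.21800/0.43128 = 0.5055.
Update on result 2 ('positive'): P(H) ← 0.787·0.5055 / (0.787·0.5055 + 0.295·0.4945) = 0.39780/0.54369 = 0.7317.
Update on result 3 ('negative'): P(H) ← 0.213·0.7317 / (0.213·0.7317 + 0.705·0.2683) = 0.15585/0.34502 = 0.4517.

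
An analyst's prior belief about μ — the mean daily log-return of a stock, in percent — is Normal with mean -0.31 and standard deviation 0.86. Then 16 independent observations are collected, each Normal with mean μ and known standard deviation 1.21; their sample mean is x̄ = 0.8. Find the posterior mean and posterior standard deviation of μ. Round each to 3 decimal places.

With known σ, the Normal prior is conjugate. Weight on the data is w = (n/σ²)/(n/σ² + 1/τ₀²) = 10.9282/(10.9282+1.35208) = 0.88990.
Posterior mean = w·x̄ + (1−w)·μ₀ = 0.88990·0.8 + 0.11010·-0.31 = 0.678. Posterior variance = 1/(10.9282+1.35208) = 0.0814313, so SD = 0.285.

Posterior mean ≈ 0.678; posterior SD ≈ 0.285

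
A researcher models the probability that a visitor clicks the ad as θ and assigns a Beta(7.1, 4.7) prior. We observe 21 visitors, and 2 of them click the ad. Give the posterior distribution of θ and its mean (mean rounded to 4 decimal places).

The binomial likelihood is conjugate to the Beta prior: with 2 successes and 19 failures, the posterior is Beta(7.1+2, 4.7+19) = Beta(9.1, 23.7).
E[θ | data] = 9.1/(9.1+23.7) = 0.2774.

Posterior: Beta(9.1, 23.7); mean ≈ 0.2774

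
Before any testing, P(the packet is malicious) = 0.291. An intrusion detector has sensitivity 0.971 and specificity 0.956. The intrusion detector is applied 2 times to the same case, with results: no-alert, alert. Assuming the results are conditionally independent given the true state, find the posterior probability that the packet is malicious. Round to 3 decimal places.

With H the event that the packet is malicious, the joint likelihood of the observed sequence is P(data|H) = 0.029·0.971 = 0.028159 and P(data|¬H) = 0.956·0.044 = 0.042064.
Bayes: P(H|data) = 0.291·0.028159 / (0.291·0.028159 + 0.709·0.042064) = 0.0081943/0.038018 = 0.2155.

Posterior P(H) ≈ 0.216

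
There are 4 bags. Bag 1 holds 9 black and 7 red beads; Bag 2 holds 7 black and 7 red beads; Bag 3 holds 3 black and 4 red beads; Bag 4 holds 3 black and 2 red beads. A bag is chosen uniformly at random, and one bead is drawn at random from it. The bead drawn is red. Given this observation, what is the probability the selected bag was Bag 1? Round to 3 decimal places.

Posterior probability ≈ 0.229

Tabulate prior·likelihood by source: [1] prior 0.25, lik 0.4375, product 0.1094; [2] prior 0.25, lik 0.5, product 0.1250; [3] prior 0.25, lik 0.5714, product 0.1429; [4] prior 0.25, lik 0.4, product 0.1000.
Normalizing constant = 0.47723; the posterior for Bag 1 is its product over the sum, 0.1094/0.47723 = 0.229.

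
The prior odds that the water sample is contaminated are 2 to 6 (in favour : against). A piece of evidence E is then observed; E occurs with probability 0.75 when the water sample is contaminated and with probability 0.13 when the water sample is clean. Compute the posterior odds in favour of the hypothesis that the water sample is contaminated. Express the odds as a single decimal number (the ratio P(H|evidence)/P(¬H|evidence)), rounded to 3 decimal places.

Prior odds = 2/6 = 0.33333. In log-odds, ln(0.33333) = -1.0986.
Add log likelihood ratio: ln(5.7692) = 1.7525.
Posterior log-odds = 0.65393, so posterior odds = exp(0.65393) = 1.9231.

Posterior odds ≈ 1.923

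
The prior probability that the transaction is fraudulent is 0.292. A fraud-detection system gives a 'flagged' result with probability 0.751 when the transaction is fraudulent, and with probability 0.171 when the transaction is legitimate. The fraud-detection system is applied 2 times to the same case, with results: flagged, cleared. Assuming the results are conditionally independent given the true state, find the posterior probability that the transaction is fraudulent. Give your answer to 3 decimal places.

With H the event that the transaction is fraudulent, the joint likelihood of the observed sequence is P(data|H) = 0.751·0.249 = 0.18700 and P(data|¬H) = 0.171·0.829 = 0.14176.
Bayes: P(H|data) = 0.292·0.18700 / (0.292·0.18700 + 0.708·0.14176) = 0.054604/0.15497 = 0.3524.

Posterior P(H) ≈ 0.352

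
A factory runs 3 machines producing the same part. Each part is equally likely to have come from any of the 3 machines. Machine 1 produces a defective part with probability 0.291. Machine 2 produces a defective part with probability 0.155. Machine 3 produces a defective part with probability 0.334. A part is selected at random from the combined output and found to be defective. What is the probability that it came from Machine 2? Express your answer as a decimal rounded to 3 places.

Posterior probability ≈ 0.199

P(defective|M1) = 0.291; P(defective|M2) = 0.155; P(defective|M3) = 0.334.
Prior × likelihood for each source: 0.333333·0.291=0.09700, 0.333333·0.155=0.05167, 0.333333·0.334=0.1113. Summing gives P(defective) = 0.26000.
P(Machine 2 | defective) = 0.05167 / 0.26000 = 0.199.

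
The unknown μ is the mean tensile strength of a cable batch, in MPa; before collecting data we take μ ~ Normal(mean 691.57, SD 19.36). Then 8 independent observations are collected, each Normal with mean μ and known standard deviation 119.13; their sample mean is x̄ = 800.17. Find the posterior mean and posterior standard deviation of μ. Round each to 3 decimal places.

Posterior mean ≈ 710.513; posterior SD ≈ 17.591

Prior precision 1/τ₀² = 1/19.36² = 0.00266802; data precision n/σ² = 8/119.13² = 0.00056370.
Posterior precision = 0.00266802 + 0.00056370 = 0.00323172, giving posterior SD = 1/√0.00323172 = 17.591.
Posterior mean = (0.00266802·691.57 + 0.00056370·800.17) / 0.00323172 = 710.513.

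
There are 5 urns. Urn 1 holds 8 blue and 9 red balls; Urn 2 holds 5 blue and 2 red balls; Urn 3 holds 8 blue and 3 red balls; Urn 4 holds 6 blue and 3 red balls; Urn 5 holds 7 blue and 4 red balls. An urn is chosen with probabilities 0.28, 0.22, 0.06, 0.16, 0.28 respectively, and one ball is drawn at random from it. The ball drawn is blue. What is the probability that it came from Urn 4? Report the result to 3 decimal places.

Tabulate prior·likelihood by source: [1] prior 0.28, lik 0.4706, product 0.1318; [2] prior 0.22, lik 0.7143, product 0.1571; [3] prior 0.06, lik 0.7273, product 0.04364; [4] prior 0.16, lik 0.6667, product 0.1067; [5] prior 0.28, lik 0.6364, product 0.1782.
Normalizing constant = 0.61739; the posterior for Urn 4 is its product over the sum, 0.1067/0.61739 = 0.173.

Posterior probability ≈ 0.173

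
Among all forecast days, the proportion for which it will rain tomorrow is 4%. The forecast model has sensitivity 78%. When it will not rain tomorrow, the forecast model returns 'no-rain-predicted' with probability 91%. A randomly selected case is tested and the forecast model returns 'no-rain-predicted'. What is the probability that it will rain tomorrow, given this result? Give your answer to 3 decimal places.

P(H | E) ≈ 0.010

Let H be the event that it will rain tomorrow. P(H) = 0.04, so P(¬H) = 0.96. With E the 'no-rain-predicted' result, P(E|H) = 0.22 and P(E|¬H) = 0.91.
P(E) = 0.22·0.04 + 0.91·0.96 = 0.0088000 + 0.87360 = 0.88240.
By Bayes' theorem, P(H|E) = 0.0088000 / 0.88240 = 0.010.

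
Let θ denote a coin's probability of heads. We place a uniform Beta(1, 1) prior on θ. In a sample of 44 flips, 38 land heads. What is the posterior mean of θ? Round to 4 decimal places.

Observing 38 successes and 6 failures updates Beta(1, 1) by adding the success and failure counts to the two shape parameters: α = 1+38 = 39, β = 1+6 = 7.
Posterior mean = α/(α+β) = 39/46 = 0.8478.

Posterior mean ≈ 0.8478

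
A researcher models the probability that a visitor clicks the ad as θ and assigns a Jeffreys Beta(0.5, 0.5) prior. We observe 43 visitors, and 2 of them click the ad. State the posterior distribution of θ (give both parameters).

The binomial likelihood is conjugate to the Beta prior: with 2 successes and 41 failures, the posterior is Beta(0.5+2, 0.5+41) = Beta(2.5, 41.5).

Posterior: Beta(2.5, 41.5)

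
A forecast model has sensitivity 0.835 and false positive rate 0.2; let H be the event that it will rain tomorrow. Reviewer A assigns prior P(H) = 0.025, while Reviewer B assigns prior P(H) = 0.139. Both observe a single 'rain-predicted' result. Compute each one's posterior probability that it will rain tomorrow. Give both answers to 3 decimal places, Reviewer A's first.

The likelihood ratio for a 'rain-predicted' result is 0.835/0.2 = 4.1750.
Reviewer A: prior odds 0.025/0.975 = 0.025641; posterior odds 0.10705; posterior probability 0.097.
Reviewer B: prior odds 0.139/0.861 = 0.16144; posterior odds 0.67401; posterior probability 0.403.

Reviewer A: 0.097; Reviewer B: 0.403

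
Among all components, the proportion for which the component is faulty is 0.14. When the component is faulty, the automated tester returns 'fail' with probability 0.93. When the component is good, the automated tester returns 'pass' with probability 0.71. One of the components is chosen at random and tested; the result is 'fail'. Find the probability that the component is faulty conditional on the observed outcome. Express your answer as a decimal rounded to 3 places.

Let H be the event that the component is faulty. P(H) = 0.14, so P(¬H) = 0.86. With E the 'fail' result, P(E|H) = 0.93 and P(E|¬H) = 0.29.
P(E) = 0.93·0.14 + 0.29·0.86 = 0.13020 + 0.24940 = 0.37960.
By Bayes' theorem, P(H|E) = 0.13020 / 0.37960 = 0.343.

P(H | E) ≈ 0.343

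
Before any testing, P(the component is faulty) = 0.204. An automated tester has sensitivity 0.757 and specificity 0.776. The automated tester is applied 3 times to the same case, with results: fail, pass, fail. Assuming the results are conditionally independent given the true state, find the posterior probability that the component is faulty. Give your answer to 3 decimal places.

With H the event that the component is faulty, the joint likelihood of the observed sequence is P(data|H) = 0.757·0.243·0.757 = 0.13925 and P(data|¬H) = 0.224·0.776·0.224 = 0.038937.
Bayes: P(H|data) = 0.204·0.13925 / (0.204·0.13925 + 0.796·0.038937) = 0.028407/0.059401 = 0.4782.

Posterior P(H) ≈ 0.478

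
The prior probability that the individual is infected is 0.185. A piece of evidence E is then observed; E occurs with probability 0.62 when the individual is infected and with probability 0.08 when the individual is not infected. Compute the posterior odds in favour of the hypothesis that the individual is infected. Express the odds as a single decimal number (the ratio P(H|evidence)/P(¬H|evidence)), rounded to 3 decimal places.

Posterior odds ≈ 1.759

Prior odds = 0.185/(1−0.185) = 0.22699. In log-odds, ln(0.22699) = -1.4828.
Add log likelihood ratio: ln(7.7500) = 2.0477.
Posterior log-odds = 0.56486, so posterior odds = exp(0.56486) = 1.7592.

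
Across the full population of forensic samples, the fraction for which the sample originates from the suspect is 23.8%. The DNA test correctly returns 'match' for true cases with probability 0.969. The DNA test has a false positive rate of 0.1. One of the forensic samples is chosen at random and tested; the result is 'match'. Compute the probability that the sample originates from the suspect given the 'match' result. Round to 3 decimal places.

P(H | E) ≈ 0.752

Let H be the event that the sample originates from the suspect. P(H) = 0.238, so P(¬H) = 0.762. With E the 'match' result, P(E|H) = 0.969 and P(E|¬H) = 0.1.
P(E) = 0.969·0.238 + 0.1·0.762 = 0.23062 + 0.076200 = 0.30682.
By Bayes' theorem, P(H|E) = 0.23062 / 0.30682 = 0.752.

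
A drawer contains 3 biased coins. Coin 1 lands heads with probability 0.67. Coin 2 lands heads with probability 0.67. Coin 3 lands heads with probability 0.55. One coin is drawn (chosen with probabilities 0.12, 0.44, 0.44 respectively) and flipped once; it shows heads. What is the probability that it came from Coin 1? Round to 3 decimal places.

Tabulate prior·likelihood by source: [1] prior 0.12, lik 0.67, product 0.08040; [2] prior 0.44, lik 0.67, product 0.2948; [3] prior 0.44, lik 0.55, product 0.2420.
Normalizing constant = 0.61720; the posterior for Coin 1 is its product over the sum, 0.08040/0.61720 = 0.130.

Posterior probability ≈ 0.130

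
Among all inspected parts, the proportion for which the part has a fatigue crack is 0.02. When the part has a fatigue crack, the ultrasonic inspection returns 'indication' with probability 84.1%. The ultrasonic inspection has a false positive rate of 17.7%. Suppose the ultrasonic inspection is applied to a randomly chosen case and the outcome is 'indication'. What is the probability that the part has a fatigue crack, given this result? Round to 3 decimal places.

P(H | E) ≈ 0.088

Write H for 'the part has a fatigue crack'. Prior odds H:¬H = 0.02/0.98 = 0.020408. For the 'indication' outcome, the likelihood ratio is 0.841/0.177 = 4.7514.
Posterior odds = 0.020408 × 4.7514 = 0.096968, so P(H|E) = 0.096968/(1+0.096968) = 0.088.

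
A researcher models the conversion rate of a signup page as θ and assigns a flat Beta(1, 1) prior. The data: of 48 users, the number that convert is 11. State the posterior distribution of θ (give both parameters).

Posterior: Beta(12, 38)

The binomial likelihood is conjugate to the Beta prior: with 11 successes and 37 failures, the posterior is Beta(1+11, 1+37) = Beta(12, 38).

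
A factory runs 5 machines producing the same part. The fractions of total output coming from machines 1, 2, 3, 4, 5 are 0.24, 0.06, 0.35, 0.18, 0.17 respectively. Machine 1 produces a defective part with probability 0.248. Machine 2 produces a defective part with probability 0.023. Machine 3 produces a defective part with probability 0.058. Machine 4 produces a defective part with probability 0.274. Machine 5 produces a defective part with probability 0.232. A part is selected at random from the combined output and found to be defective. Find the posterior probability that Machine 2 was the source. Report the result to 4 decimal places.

Tabulate prior·likelihood by source: [1] prior 0.24, lik 0.248, product 0.05952; [2] prior 0.06, lik 0.023, product 0.001380; [3] prior 0.35, lik 0.058, product 0.02030; [4] prior 0.18, lik 0.274, product 0.04932; [5] prior 0.17, lik 0.232, product 0.03944.
Normalizing constant = 0.16996; the posterior for Machine 2 is its product over the sum, 0.001380/0.16996 = 0.0081.

Posterior probability ≈ 0.0081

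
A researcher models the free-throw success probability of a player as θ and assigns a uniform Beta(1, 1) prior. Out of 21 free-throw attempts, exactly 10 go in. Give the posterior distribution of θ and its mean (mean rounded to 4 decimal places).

The binomial likelihood is conjugate to the Beta prior: with 10 successes and 11 failures, the posterior is Beta(1+10, 1+11) = Beta(11, 12).
Posterior mean = α/(α+β) = 11/23 = 0.4783.

Posterior: Beta(11, 12); mean ≈ 0.4783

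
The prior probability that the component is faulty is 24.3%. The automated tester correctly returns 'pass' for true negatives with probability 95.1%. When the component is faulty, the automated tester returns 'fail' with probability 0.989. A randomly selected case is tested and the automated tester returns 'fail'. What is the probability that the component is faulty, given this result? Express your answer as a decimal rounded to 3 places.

P(H | E) ≈ 0.866

Write H for 'the component is faulty'. Prior odds H:¬H = 0.243/0.757 = 0.32100. For the 'fail' outcome, the likelihood ratio is 0.989/0.049 = 20.184.
Posterior odds = 0.32100 × 20.184 = 6.4790, so P(H|E) = 6.4790/(1+6.4790) = 0.866.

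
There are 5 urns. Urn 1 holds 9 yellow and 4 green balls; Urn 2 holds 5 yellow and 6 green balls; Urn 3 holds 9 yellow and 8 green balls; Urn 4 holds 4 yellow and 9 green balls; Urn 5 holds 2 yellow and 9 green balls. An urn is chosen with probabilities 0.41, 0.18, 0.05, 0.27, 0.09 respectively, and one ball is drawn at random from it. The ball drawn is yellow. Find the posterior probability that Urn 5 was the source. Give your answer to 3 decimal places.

Tabulate prior·likelihood by source: [1] prior 0.41, lik 0.6923, product 0.2838; [2] prior 0.18, lik 0.4545, product 0.08182; [3] prior 0.05, lik 0.5294, product 0.02647; [4] prior 0.27, lik 0.3077, product 0.08308; [5] prior 0.09, lik 0.1818, product 0.01636.
Normalizing constant = 0.49158; the posterior for Urn 5 is its product over the sum, 0.01636/0.49158 = 0.033.

Posterior probability ≈ 0.033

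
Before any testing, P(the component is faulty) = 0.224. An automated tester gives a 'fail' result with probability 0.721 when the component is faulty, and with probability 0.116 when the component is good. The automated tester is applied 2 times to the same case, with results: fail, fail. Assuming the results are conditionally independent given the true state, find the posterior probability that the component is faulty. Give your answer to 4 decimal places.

Posterior P(H) ≈ 0.9177

With H the event that the component is faulty, the joint likelihood of the observed sequence is P(data|H) = 0.721·0.721 = 0.51984 and P(data|¬H) = 0.116·0.116 = 0.013456.
Bayes: P(H|data) = 0.224·0.51984 / (0.224·0.51984 + 0.776·0.013456) = 0.11644/0.12689 = 0.9177.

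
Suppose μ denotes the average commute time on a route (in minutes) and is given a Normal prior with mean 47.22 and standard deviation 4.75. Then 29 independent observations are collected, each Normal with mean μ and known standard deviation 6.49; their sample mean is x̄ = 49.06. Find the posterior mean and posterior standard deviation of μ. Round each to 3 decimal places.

With known σ, the Normal prior is conjugate. Weight on the data is w = (n/σ²)/(n/σ² + 1/τ₀²) = 0.688507/(0.688507+0.0443213) = 0.93952.
Posterior mean = w·x̄ + (1−w)·μ₀ = 0.93952·49.06 + 0.060480·47.22 = 48.949. Posterior variance = 1/(0.688507+0.0443213) = 1.36458, so SD = 1.168.

Posterior mean ≈ 48.949; posterior SD ≈ 1.168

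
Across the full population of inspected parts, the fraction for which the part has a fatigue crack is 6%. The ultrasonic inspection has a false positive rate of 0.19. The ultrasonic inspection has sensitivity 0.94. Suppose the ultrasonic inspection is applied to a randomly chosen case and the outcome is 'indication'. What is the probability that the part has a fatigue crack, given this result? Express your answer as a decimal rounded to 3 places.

Let H be the event that the part has a fatigue crack. P(H) = 0.06, so P(¬H) = 0.94. With E the 'indication' result, P(E|H) = 0.94 and P(E|¬H) = 0.19.
P(E) = 0.94·0.06 + 0.19·0.94 = 0.056400 + 0.17860 = 0.23500.
By Bayes' theorem, P(H|E) = 0.056400 / 0.23500 = 0.240.

P(H | E) ≈ 0.240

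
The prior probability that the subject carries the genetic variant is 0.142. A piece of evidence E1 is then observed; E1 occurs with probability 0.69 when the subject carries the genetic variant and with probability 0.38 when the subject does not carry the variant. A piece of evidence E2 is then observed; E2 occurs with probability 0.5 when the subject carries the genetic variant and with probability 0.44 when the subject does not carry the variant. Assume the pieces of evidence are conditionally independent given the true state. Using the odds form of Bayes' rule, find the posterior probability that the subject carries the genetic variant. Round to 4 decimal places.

Prior odds = 0.142/(1−0.142) = 0.16550. In log-odds, ln(0.16550) = -1.7988.
Add log likelihood ratios: ln(1.8158) + ln(1.1364) = 0.72435.
Posterior log-odds = -1.0744, so posterior odds = exp(-1.0744) = 0.34149. Converting, P(H|E) = 0.34149/1.3415 = 0.2546.

Posterior probability ≈ 0.2546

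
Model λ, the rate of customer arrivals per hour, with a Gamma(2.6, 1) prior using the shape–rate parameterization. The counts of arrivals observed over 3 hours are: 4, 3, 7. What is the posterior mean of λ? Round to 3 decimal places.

Posterior mean ≈ 4.150

The Poisson likelihood adds the total count to the shape and the number of exposure periods to the rate. Here ∑xᵢ = 14 and n = 3, so shape 2.6→16.6 and rate 1→4.
E[λ | data] = 16.6/4 = 4.150.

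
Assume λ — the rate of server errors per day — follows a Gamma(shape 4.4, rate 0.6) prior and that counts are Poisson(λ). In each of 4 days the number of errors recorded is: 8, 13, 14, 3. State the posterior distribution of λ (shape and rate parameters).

Posterior: Gamma(shape=42.4, rate=4.6)

The Poisson likelihood adds the total count to the shape and the number of exposure periods to the rate. Here ∑xᵢ = 38 and n = 4, so shape 4.4→42.4 and rate 0.6→4.6.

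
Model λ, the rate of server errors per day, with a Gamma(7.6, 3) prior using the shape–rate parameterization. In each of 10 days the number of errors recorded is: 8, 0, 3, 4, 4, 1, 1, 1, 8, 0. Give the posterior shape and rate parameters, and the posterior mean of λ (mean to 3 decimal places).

Posterior: Gamma(shape=37.6, rate=13); mean ≈ 2.892

The Poisson likelihood adds the total count to the shape and the number of exposure periods to the rate. Here ∑xᵢ = 30 and n = 10, so shape 7.6→37.6 and rate 3→13.
Posterior mean = shape/rate = 37.6/13 = 2.892.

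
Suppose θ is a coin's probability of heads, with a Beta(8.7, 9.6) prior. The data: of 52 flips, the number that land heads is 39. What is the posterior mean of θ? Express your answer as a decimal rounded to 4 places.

Posterior mean ≈ 0.6785

Observing 39 successes and 13 failures updates Beta(8.7, 9.6) by adding the success and failure counts to the two shape parameters: α = 8.7+39 = 47.7, β = 9.6+13 = 22.6.
E[θ | data] = 47.7/(47.7+22.6) = 0.6785.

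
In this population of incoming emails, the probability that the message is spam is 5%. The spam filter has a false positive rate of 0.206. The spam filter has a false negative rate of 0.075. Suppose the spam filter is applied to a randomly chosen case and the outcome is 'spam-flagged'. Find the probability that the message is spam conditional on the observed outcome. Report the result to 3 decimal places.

Write H for 'the message is spam'. Prior odds H:¬H = 0.05/0.95 = 0.052632. For the 'spam-flagged' outcome, the likelihood ratio is 0.925/0.206 = 4.4903.
Posterior odds = 0.052632 × 4.4903 = 0.23633, so P(H|E) = 0.23633/(1+0.23633) = 0.191.

P(H | E) ≈ 0.191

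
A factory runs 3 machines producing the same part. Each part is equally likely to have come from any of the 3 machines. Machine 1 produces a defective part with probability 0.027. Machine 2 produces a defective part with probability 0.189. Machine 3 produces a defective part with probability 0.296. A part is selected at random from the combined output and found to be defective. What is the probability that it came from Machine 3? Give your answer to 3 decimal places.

Posterior probability ≈ 0.578

P(defective|M1) = 0.027; P(defective|M2) = 0.189; P(defective|M3) = 0.296.
Prior × likelihood for each source: 0.333333·0.027=0.009000, 0.333333·0.189=0.06300, 0.333333·0.296=0.09867. Summing gives P(defective) = 0.17067.
P(Machine 3 | defective) = 0.09867 / 0.17067 = 0.578.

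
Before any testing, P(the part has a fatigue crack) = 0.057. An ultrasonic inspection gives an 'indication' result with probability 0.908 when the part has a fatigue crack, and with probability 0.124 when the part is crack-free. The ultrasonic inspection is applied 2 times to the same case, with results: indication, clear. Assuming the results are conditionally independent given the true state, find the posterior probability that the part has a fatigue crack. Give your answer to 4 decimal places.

Posterior P(H) ≈ 0.0444

With H the event that the part has a fatigue crack, the joint likelihood of the observed sequence is P(data|H) = 0.908·0.092 = 0.083536 and P(data|¬H) = 0.124·0.876 = 0.10862.
Bayes: P(H|data) = 0.057·0.083536 / (0.057·0.083536 + 0.943·0.10862) = 0.0047616/0.10719 = 0.0444.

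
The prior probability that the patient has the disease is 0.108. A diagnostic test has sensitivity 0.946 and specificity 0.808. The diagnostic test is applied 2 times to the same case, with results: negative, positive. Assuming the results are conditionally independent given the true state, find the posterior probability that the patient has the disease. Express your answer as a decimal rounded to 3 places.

Posterior P(H) ≈ 0.038

With H the event that the patient has the disease, the joint likelihood of the observed sequence is P(data|H) = 0.054·0.946 = 0.051084 and P(data|¬H) = 0.808·0.192 = 0.15514.
Bayes: P(H|data) = 0.108·0.051084 / (0.108·0.051084 + 0.892·0.15514) = 0.0055171/0.14390 = 0.0383.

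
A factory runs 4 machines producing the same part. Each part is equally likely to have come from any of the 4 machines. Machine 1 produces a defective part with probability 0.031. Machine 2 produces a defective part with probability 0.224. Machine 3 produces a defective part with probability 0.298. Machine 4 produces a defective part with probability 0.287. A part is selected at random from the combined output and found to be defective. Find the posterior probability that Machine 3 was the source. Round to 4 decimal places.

Tabulate prior·likelihood by source: [1] prior 0.25, lik 0.031, product 0.007750; [2] prior 0.25, lik 0.224, product 0.05600; [3] prior 0.25, lik 0.298, product 0.07450; [4] prior 0.25, lik 0.287, product 0.07175.
Normalizing constant = 0.21000; the posterior for Machine 3 is its product over the sum, 0.07450/0.21000 = 0.3548.

Posterior probability ≈ 0.3548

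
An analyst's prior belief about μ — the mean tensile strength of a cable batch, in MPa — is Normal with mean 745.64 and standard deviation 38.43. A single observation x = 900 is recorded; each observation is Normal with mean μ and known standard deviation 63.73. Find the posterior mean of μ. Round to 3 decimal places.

Prior precision 1/τ₀² = 1/38.43² = 0.00067711; data precision n/σ² = 1/63.73² = 0.00024621.
Posterior precision = 0.00067711 + 0.00024621 = 0.00092332.
Posterior mean = (0.00067711·745.64 + 0.00024621·900) / 0.00092332 = 786.802.

Posterior mean ≈ 786.802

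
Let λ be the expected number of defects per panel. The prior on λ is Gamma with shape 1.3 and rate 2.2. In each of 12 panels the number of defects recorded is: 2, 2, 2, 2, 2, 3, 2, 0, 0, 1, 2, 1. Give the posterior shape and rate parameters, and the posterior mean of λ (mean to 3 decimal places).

Total count ∑xᵢ = 19 over n = 12 panels.
Gamma is conjugate to the Poisson likelihood: posterior is Gamma(shape = 1.3+19 = 20.3, rate = 2.2+12 = 14.2).
E[λ | data] = 20.3/14.2 = 1.430.

Posterior: Gamma(shape=20.3, rate=14.2); mean ≈ 1.430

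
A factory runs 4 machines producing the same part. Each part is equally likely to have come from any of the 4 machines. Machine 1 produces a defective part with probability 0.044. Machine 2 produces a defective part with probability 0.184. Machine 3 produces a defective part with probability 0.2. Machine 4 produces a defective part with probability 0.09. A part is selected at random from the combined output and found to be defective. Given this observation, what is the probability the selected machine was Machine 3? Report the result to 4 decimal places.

Posterior probability ≈ 0.3861

Tabulate prior·likelihood by source: [1] prior 0.25, lik 0.044, product 0.01100; [2] prior 0.25, lik 0.184, product 0.04600; [3] prior 0.25, lik 0.2, product 0.05000; [4] prior 0.25, lik 0.09, product 0.02250.
Normalizing constant = 0.12950; the posterior for Machine 3 is its product over the sum, 0.05000/0.12950 = 0.3861.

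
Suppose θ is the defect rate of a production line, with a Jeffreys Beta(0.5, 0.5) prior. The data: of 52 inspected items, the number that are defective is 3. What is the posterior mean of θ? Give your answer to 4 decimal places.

Observing 3 successes and 49 failures updates Beta(0.5, 0.5) by adding the success and failure counts to the two shape parameters: α = 0.5+3 = 3.5, β = 0.5+49 = 49.5.
E[θ | data] = 3.5/(3.5+49.5) = 0.0660.

Posterior mean ≈ 0.0660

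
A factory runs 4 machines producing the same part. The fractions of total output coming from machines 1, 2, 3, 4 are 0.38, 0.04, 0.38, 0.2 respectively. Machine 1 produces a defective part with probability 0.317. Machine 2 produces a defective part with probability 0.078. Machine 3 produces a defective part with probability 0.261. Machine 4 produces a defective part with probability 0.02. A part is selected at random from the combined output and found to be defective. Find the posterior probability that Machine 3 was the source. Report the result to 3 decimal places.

P(defective|M1) = 0.317; P(defective|M2) = 0.078; P(defective|M3) = 0.261; P(defective|M4) = 0.02.
Prior × likelihood for each source: 0.38·0.317=0.1205, 0.04·0.078=0.003120, 0.38·0.261=0.09918, 0.2·0.02=0.004000. Summing gives P(defective) = 0.22676.
P(Machine 3 | defective) = 0.09918 / 0.22676 = 0.437.

Posterior probability ≈ 0.437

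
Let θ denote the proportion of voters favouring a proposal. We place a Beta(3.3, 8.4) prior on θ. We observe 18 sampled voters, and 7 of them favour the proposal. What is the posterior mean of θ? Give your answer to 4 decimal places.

Observing 7 successes and 11 failures updates Beta(3.3, 8.4) by adding the success and failure counts to the two shape parameters: α = 3.3+7 = 10.3, β = 8.4+11 = 19.4.
Posterior mean = α/(α+β) = 10.3/29.7 = 0.3468.

Posterior mean ≈ 0.3468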